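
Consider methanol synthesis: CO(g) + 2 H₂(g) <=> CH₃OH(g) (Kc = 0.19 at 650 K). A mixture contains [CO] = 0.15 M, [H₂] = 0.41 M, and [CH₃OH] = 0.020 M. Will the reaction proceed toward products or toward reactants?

in the reverse direction

Qc = [CH₃OH] / ([CO]·[H₂]²) = (0.020) / ((0.15)·(0.41)²) = 0.79
Qc = 0.79 > Kc = 0.19, so the reverse reaction proceeds.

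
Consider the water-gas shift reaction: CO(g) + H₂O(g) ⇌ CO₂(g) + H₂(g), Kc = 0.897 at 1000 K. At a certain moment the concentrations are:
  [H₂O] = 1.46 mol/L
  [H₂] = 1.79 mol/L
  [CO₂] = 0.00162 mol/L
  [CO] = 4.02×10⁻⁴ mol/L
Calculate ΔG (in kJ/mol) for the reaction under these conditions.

ΔG = 14.2 kJ/mol

Qc = [CO₂]·[H₂] / ([CO]·[H₂O]) = (0.00162)·(1.79) / ((4.02×10⁻⁴)·(1.46)) = 4.94
ΔG = RT ln(Qc/Kc) = (8.314 J mol⁻¹ K⁻¹)(1000 K) × ln(4.94/0.897)
   = (8.314 kJ/mol)(1.706) = 14.2 kJ/mol
ΔG > 0, so the forward reaction is non-spontaneous (proceeds in reverse).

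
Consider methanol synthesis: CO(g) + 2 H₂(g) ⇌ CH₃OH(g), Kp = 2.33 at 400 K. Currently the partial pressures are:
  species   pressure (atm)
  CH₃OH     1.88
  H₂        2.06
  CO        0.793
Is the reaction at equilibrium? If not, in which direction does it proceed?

Qp = P(CH₃OH) / (P(CO)·P(H₂)²) = (1.88) / ((0.793)·(2.06)²) = 0.559
Qp = 0.559 < Kp = 2.33, so the forward reaction proceeds.

forward (toward products)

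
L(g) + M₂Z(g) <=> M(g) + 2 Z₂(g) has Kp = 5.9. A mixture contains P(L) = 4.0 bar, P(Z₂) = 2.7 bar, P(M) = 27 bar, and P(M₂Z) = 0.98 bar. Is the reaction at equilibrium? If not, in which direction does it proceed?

in the reverse direction

Qp = P(M)·P(Z₂)² / (P(L)·P(M₂Z)) = (27)·(2.7)² / ((4.0)·(0.98)) = 50
Qp = 50 > Kp = 5.9, so the reverse reaction proceeds.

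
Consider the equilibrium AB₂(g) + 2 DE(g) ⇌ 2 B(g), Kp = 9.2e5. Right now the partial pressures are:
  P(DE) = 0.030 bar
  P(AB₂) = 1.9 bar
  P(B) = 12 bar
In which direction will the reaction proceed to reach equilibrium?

in the forward direction

Qp = P(B)² / (P(AB₂)·P(DE)²) = (12)² / ((1.9)·(0.030)²) = 84000
Qp = 84000 < Kp = 9.2e5, so the forward reaction proceeds.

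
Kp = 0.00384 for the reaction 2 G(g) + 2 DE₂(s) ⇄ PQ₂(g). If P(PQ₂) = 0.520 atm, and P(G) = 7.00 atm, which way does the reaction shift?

reverse (toward reactants)

(DE₂ is a pure solid — omitted from Qp.)
Qp = P(PQ₂) / P(G)² = (0.520) / (7.00)² = 0.0106
Qp = 0.0106 > Kp = 0.00384, so the reverse reaction proceeds.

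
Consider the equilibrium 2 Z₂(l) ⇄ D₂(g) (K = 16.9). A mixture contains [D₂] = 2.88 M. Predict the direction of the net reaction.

(Z₂ is a pure liquid — omitted from Q.)
Q = [D₂] = 2.88
Q = 2.88 < K = 16.9, so the forward reaction proceeds.

forward (toward products)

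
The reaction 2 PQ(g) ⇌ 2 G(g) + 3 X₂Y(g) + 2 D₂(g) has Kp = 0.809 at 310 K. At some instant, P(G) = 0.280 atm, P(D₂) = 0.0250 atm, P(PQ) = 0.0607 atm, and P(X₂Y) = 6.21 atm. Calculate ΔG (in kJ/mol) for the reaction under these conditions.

ΔG = 3.53 kJ/mol

Qp = P(G)²·P(X₂Y)³·P(D₂)² / P(PQ)² = (0.280)²·(6.21)³·(0.0250)² / (0.0607)² = 3.18
ΔG = RT ln(Qp/Kp) = (8.314 J mol⁻¹ K⁻¹)(310 K) × ln(3.18/0.809)
   = (2.577 kJ/mol)(1.369) = 3.53 kJ/mol
ΔG > 0, so the forward reaction is non-spontaneous (proceeds in reverse).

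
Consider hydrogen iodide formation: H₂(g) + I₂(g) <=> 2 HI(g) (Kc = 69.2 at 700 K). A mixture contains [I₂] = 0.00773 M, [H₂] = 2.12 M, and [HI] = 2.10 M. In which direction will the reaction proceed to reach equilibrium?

Qc = [HI]² / ([H₂]·[I₂]) = (2.10)² / ((2.12)·(0.00773)) = 269
Qc = 269 > Kc = 69.2, so the reverse reaction proceeds.

in the reverse direction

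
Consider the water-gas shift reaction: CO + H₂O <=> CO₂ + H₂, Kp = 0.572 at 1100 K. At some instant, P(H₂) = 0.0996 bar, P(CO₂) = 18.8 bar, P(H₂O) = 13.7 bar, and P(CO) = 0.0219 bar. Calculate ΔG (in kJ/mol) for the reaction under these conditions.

ΔG = 21.9 kJ/mol

Qp = P(CO₂)·P(H₂) / (P(CO)·P(H₂O)) = (18.8)·(0.0996) / ((0.0219)·(13.7)) = 6.24
ΔG = RT ln(Qp/Kp) = (8.314 J mol⁻¹ K⁻¹)(1100 K) × ln(6.24/0.572)
   = (9.145 kJ/mol)(2.390) = 21.9 kJ/mol
ΔG > 0, so the forward reaction is non-spontaneous (proceeds in reverse).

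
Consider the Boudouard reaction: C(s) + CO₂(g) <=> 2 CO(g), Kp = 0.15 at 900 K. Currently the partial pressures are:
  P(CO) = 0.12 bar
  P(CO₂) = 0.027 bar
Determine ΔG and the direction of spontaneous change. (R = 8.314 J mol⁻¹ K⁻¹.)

ΔG = 9.49 kJ/mol; the forward reaction is non-spontaneous

(C is a pure solid — omitted from Qp.)
Qp = P(CO)² / P(CO₂) = (0.12)² / (0.027) = 0.533
ΔG = RT ln(Qp/Kp) = (8.314 J mol⁻¹ K⁻¹)(900 K) × ln(0.533/0.15)
   = (7.483 kJ/mol)(1.268) = 9.49 kJ/mol
ΔG > 0, so the forward reaction is non-spontaneous (proceeds in reverse).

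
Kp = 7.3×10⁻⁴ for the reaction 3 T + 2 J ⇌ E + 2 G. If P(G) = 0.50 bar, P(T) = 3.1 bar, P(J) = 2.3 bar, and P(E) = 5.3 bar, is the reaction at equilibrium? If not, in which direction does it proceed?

Qp = P(E)·P(G)² / (P(T)³·P(J)²) = (5.3)·(0.50)² / ((3.1)³·(2.3)²) = 0.0084
Qp = 0.0084 > Kp = 7.3×10⁻⁴, so the reverse reaction proceeds.

to the left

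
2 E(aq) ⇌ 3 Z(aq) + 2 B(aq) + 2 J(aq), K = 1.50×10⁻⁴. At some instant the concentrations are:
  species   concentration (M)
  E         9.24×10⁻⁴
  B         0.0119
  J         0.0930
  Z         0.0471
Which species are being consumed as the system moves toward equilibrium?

Q = [Z]³·[B]²·[J]² / [E]² = (0.0471)³·(0.0119)²·(0.0930)² / (9.24×10⁻⁴)² = 1.50×10⁻⁴
Q = 1.50×10⁻⁴ = K; the system is at equilibrium.

none (at equilibrium)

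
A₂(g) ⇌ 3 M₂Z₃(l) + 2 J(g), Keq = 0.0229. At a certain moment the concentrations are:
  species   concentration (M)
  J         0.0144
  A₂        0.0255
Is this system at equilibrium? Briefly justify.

no; Q < K, reaction proceeds forward

(M₂Z₃ is a pure liquid — omitted from Q.)
Q = [J]² / [A₂] = (0.0144)² / (0.0255) = 0.00813
Q = 0.00813 < Keq = 0.0229: net forward reaction.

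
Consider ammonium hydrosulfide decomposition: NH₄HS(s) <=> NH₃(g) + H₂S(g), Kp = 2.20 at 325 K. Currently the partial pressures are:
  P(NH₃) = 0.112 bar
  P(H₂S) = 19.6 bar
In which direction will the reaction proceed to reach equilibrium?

(NH₄HS is a pure solid — omitted from Qp.)
Qp = P(NH₃)·P(H₂S) = (0.112)·(19.6) = 2.20
Qp = 2.20 = Kp, so the system is already at equilibrium.

no net change (already at equilibrium)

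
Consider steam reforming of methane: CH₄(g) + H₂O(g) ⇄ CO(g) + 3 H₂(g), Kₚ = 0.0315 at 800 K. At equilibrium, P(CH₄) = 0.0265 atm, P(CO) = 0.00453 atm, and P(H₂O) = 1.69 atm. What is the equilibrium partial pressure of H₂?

P(H₂) = 0.678 atm

At equilibrium, Kₚ = P(CO)·P(H₂)³ / (P(CH₄)·P(H₂O)) = 0.0315.
(0.00453)·(P(H₂))³ / ((0.0265)·(1.69)) = 0.0315
P(H₂)³ = 0.311 ⇒ P(H₂) = 0.678 atm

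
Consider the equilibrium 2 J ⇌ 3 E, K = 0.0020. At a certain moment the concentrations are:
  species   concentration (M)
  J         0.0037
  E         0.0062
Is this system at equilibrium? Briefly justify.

no; Q > K, reaction proceeds in reverse

Q = [E]³ / [J]² = (0.0062)³ / (0.0037)² = 0.017
Q = 0.017 > K = 0.0020: net reverse reaction.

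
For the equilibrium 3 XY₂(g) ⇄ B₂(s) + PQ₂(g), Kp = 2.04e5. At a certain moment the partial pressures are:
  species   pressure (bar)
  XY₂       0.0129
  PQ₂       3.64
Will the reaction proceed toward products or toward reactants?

in the reverse direction

(B₂ is a pure solid — omitted from Qp.)
Qp = P(PQ₂) / P(XY₂)³ = (3.64) / (0.0129)³ = 1.70e6
Qp = 1.70e6 > Kp = 2.04e5, so the reverse reaction proceeds.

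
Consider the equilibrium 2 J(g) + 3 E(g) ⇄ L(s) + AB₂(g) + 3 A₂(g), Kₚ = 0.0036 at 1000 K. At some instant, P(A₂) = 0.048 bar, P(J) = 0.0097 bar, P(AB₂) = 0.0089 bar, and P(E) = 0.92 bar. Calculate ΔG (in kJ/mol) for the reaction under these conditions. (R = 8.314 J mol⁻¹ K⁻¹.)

ΔG = 10.9 kJ/mol

(L is a pure solid — omitted from Qₚ.)
Qₚ = P(AB₂)·P(A₂)³ / (P(J)²·P(E)³) = (0.0089)·(0.048)³ / ((0.0097)²·(0.92)³) = 0.0134
ΔG = RT ln(Qₚ/Kₚ) = (8.314 J mol⁻¹ K⁻¹)(1000 K) × ln(0.0134/0.0036)
   = (8.314 kJ/mol)(1.314) = 10.9 kJ/mol
ΔG > 0, so the forward reaction is non-spontaneous (proceeds in reverse).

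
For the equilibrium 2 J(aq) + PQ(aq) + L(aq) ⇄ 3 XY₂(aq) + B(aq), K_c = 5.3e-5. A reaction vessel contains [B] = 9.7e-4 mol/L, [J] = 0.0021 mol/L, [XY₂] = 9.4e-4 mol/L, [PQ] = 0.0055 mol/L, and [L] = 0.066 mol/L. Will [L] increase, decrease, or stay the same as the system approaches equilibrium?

increase

Q_c = [XY₂]³·[B] / ([J]²·[PQ]·[L]) = (9.4e-4)³·(9.7e-4) / ((0.0021)²·(0.0055)·(0.066)) = 5.0e-4
Q_c = 5.0e-4 > K_c = 5.3e-5: net reverse reaction.
L is a reactant, so it increases.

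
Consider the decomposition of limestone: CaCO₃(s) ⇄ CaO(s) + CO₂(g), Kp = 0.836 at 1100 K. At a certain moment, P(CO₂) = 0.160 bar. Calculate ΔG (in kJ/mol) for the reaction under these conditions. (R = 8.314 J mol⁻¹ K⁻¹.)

ΔG = -15.1 kJ/mol

(CaCO₃, CaO are pure solids — omitted from Qp.)
Qp = P(CO₂) = 0.160
ΔG = RT ln(Qp/Kp) = (8.314 J mol⁻¹ K⁻¹)(1100 K) × ln(0.160/0.836)
   = (9.145 kJ/mol)(-1.653) = -15.1 kJ/mol
ΔG < 0, so the forward reaction is spontaneous (proceeds forward).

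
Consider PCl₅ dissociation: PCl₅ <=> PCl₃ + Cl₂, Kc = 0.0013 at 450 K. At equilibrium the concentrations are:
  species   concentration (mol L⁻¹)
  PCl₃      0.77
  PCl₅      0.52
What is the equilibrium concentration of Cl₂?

[Cl₂] = 8.8×10⁻⁴ mol L⁻¹

At equilibrium, Kc = [PCl₃]·[Cl₂] / [PCl₅] = 0.0013.
(0.77)·([Cl₂]) / (0.52) = 0.0013
[Cl₂] = 8.78×10⁻⁴ = 8.8×10⁻⁴ mol L⁻¹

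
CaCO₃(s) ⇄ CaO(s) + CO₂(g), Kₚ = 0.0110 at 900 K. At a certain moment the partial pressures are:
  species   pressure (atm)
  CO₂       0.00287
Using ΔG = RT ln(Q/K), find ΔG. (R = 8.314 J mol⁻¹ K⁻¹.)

ΔG = -10.1 kJ/mol

(CaCO₃, CaO are pure solids — omitted from Qₚ.)
Qₚ = P(CO₂) = 0.00287
ΔG = RT ln(Qₚ/Kₚ) = (8.314 J mol⁻¹ K⁻¹)(900 K) × ln(0.00287/0.0110)
   = (7.483 kJ/mol)(-1.344) = -10.1 kJ/mol
ΔG < 0, so the forward reaction is spontaneous (proceeds forward).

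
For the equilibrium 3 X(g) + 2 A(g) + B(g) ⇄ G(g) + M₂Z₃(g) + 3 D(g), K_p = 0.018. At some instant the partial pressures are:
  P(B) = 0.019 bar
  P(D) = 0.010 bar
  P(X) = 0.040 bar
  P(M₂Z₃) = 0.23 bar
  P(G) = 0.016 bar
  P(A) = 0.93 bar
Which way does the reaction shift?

toward products

Q_p = P(G)·P(M₂Z₃)·P(D)³ / (P(X)³·P(A)²·P(B)) = (0.016)·(0.23)·(0.010)³ / ((0.040)³·(0.93)²·(0.019)) = 0.0035
Q_p = 0.0035 < K_p = 0.018, so the forward reaction proceeds.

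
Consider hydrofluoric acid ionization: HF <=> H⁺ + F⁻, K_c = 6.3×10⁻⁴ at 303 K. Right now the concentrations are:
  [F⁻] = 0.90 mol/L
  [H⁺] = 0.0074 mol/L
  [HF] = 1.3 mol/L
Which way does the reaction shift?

Q_c = [H⁺]·[F⁻] / [HF] = (0.0074)·(0.90) / (1.3) = 0.0051
Q_c = 0.0051 > K_c = 6.3×10⁻⁴, so the reverse reaction proceeds.

in the reverse direction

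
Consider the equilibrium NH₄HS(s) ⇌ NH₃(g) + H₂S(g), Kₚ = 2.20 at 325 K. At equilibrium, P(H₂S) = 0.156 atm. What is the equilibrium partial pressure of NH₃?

(NH₄HS is a pure solid — omitted from Kₚ.)
At equilibrium, Kₚ = P(NH₃)·P(H₂S) = 2.20.
(P(NH₃))·(0.156) = 2.20
P(NH₃) = 14.1 atm

P(NH₃) = 14.1 atm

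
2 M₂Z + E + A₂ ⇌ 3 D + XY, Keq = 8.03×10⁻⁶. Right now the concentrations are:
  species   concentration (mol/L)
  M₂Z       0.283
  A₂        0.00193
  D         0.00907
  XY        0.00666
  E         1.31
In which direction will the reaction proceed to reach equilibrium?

in the reverse direction

Q = [D]³·[XY] / ([M₂Z]²·[E]·[A₂]) = (0.00907)³·(0.00666) / ((0.283)²·(1.31)·(0.00193)) = 2.45×10⁻⁵
Q = 2.45×10⁻⁵ > Keq = 8.03×10⁻⁶, so the reverse reaction proceeds.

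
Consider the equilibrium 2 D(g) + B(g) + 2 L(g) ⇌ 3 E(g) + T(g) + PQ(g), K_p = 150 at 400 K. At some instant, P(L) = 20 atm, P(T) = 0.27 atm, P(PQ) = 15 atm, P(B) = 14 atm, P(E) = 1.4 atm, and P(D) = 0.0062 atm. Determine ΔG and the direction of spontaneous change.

ΔG = -3.55 kJ/mol; the forward reaction is spontaneous

Q_p = P(E)³·P(T)·P(PQ) / (P(D)²·P(B)·P(L)²) = (1.4)³·(0.27)·(15) / ((0.0062)²·(14)·(20)²) = 51.6
ΔG = RT ln(Q_p/K_p) = (8.314 J mol⁻¹ K⁻¹)(400 K) × ln(51.6/150)
   = (3.326 kJ/mol)(-1.067) = -3.55 kJ/mol
ΔG < 0, so the forward reaction is spontaneous (proceeds forward).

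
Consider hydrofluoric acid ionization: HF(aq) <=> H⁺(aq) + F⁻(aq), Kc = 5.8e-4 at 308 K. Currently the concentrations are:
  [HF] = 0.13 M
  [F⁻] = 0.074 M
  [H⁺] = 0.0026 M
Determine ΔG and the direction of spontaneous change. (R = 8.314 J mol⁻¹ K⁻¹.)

ΔG = 2.40 kJ/mol; the forward reaction is non-spontaneous

Qc = [H⁺]·[F⁻] / [HF] = (0.0026)·(0.074) / (0.13) = 0.00148
ΔG = RT ln(Qc/Kc) = (8.314 J mol⁻¹ K⁻¹)(308 K) × ln(0.00148/5.8e-4)
   = (2.561 kJ/mol)(0.9368) = 2.40 kJ/mol
ΔG > 0, so the forward reaction is non-spontaneous (proceeds in reverse).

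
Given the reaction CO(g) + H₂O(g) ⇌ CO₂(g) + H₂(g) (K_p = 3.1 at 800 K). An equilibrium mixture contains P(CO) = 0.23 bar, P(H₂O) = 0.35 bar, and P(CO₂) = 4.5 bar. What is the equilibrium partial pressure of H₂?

At equilibrium, K_p = P(CO₂)·P(H₂) / (P(CO)·P(H₂O)) = 3.1.
(4.5)·(P(H₂)) / ((0.23)·(0.35)) = 3.1
P(H₂) = 0.0555 = 0.055 bar

P(H₂) = 0.055 bar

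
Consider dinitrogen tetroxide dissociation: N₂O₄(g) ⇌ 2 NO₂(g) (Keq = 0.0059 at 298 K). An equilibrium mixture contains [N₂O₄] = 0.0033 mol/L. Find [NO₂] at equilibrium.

[NO₂] = 0.0044 mol/L

At equilibrium, Keq = [NO₂]² / [N₂O₄] = 0.0059.
([NO₂])² / (0.0033) = 0.0059
[NO₂]² = 1.95×10⁻⁵ ⇒ [NO₂] = 0.0044 mol/L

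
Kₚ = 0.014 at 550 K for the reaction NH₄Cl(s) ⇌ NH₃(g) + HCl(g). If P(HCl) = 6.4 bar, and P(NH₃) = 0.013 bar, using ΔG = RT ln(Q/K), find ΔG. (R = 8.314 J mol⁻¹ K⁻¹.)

(NH₄Cl is a pure solid — omitted from Qₚ.)
Qₚ = P(NH₃)·P(HCl) = (0.013)·(6.4) = 0.0832
ΔG = RT ln(Qₚ/Kₚ) = (8.314 J mol⁻¹ K⁻¹)(550 K) × ln(0.0832/0.014)
   = (4.573 kJ/mol)(1.782) = 8.15 kJ/mol
ΔG > 0, so the forward reaction is non-spontaneous (proceeds in reverse).

ΔG = 8.15 kJ/mol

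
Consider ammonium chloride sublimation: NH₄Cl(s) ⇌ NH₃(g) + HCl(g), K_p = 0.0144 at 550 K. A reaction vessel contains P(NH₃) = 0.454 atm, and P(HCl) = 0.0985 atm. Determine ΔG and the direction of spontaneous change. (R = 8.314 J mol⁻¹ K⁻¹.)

(NH₄Cl is a pure solid — omitted from Q_p.)
Q_p = P(NH₃)·P(HCl) = (0.454)·(0.0985) = 0.0447
ΔG = RT ln(Q_p/K_p) = (8.314 J mol⁻¹ K⁻¹)(550 K) × ln(0.0447/0.0144)
   = (4.573 kJ/mol)(1.133) = 5.18 kJ/mol
ΔG > 0, so the forward reaction is non-spontaneous (proceeds in reverse).

ΔG = 5.18 kJ/mol; the forward reaction is non-spontaneous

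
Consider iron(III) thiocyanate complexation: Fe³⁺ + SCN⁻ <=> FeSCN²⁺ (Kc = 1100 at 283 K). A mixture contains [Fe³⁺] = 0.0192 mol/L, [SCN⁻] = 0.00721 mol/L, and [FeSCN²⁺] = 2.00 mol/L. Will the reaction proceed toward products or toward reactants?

to the left

Qc = [FeSCN²⁺] / ([Fe³⁺]·[SCN⁻]) = (2.00) / ((0.0192)·(0.00721)) = 14400
Qc = 14400 > Kc = 1100, so the reverse reaction proceeds.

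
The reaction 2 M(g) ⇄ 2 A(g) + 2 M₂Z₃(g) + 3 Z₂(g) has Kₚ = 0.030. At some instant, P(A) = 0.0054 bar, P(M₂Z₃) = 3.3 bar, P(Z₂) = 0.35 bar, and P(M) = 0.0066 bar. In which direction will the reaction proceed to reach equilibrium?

in the reverse direction

Qₚ = P(A)²·P(M₂Z₃)²·P(Z₂)³ / P(M)² = (0.0054)²·(3.3)²·(0.35)³ / (0.0066)² = 0.31
Qₚ = 0.31 > Kₚ = 0.030, so the reverse reaction proceeds.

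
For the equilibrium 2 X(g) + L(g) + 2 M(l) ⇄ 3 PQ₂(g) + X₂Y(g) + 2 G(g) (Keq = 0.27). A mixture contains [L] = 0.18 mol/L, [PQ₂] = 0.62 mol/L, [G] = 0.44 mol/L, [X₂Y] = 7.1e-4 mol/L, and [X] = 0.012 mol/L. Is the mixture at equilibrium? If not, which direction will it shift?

(M is a pure liquid — omitted from Q.)
Q = [PQ₂]³·[X₂Y]·[G]² / ([X]²·[L]) = (0.62)³·(7.1e-4)·(0.44)² / ((0.012)²·(0.18)) = 1.3
Q = 1.3 > Keq = 0.27: net reverse reaction.

no; Q > K, reaction proceeds in reverse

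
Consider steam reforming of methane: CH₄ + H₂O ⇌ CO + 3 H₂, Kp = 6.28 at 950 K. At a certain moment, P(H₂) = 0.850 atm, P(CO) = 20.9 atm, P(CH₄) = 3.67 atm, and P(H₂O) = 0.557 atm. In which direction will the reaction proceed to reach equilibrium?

neither direction; the system is at equilibrium

Qp = P(CO)·P(H₂)³ / (P(CH₄)·P(H₂O)) = (20.9)·(0.850)³ / ((3.67)·(0.557)) = 6.28
Qp = 6.28 = Kp, so the system is already at equilibrium.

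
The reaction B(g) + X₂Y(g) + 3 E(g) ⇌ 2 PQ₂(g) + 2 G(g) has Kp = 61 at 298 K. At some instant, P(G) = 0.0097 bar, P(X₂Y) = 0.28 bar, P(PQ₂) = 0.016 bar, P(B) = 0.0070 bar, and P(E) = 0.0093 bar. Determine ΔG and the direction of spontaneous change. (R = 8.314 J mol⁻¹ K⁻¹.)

ΔG = -3.43 kJ/mol; the forward reaction is spontaneous

Qp = P(PQ₂)²·P(G)² / (P(B)·P(X₂Y)·P(E)³) = (0.016)²·(0.0097)² / ((0.0070)·(0.28)·(0.0093)³) = 15.3
ΔG = RT ln(Qp/Kp) = (8.314 J mol⁻¹ K⁻¹)(298 K) × ln(15.3/61)
   = (2.478 kJ/mol)(-1.383) = -3.43 kJ/mol
ΔG < 0, so the forward reaction is spontaneous (proceeds forward).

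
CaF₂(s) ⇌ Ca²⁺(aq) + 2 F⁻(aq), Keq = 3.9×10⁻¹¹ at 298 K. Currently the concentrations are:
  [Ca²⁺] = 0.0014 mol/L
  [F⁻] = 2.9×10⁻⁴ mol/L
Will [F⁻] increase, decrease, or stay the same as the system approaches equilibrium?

decrease

(CaF₂ is a pure solid — omitted from Q.)
Q = [Ca²⁺]·[F⁻]² = (0.0014)·(2.9×10⁻⁴)² = 1.2×10⁻¹⁰
Q = 1.2×10⁻¹⁰ > Keq = 3.9×10⁻¹¹: net reverse reaction.
F⁻ is a product, so it decreases.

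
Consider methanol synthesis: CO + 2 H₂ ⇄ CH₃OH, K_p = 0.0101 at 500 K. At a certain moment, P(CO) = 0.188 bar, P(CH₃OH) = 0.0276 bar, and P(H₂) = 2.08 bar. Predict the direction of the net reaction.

toward reactants

Q_p = P(CH₃OH) / (P(CO)·P(H₂)²) = (0.0276) / ((0.188)·(2.08)²) = 0.0339
Q_p = 0.0339 > K_p = 0.0101, so the reverse reaction proceeds.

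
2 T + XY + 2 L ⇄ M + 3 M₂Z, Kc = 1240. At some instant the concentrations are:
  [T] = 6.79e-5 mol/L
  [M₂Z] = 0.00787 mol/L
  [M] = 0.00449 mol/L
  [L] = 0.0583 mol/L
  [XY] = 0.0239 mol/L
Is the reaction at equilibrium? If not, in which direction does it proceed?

Qc = [M]·[M₂Z]³ / ([T]²·[XY]·[L]²) = (0.00449)·(0.00787)³ / ((6.79e-5)²·(0.0239)·(0.0583)²) = 5840
Qc = 5840 > Kc = 1240, so the reverse reaction proceeds.

toward reactants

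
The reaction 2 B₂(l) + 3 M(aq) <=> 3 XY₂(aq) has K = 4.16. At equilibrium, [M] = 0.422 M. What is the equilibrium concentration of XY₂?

(B₂ is a pure liquid — omitted from K.)
At equilibrium, K = [XY₂]³ / [M]³ = 4.16.
([XY₂])³ / (0.422)³ = 4.16
[XY₂]³ = 0.313 ⇒ [XY₂] = 0.679 M

[XY₂] = 0.679 M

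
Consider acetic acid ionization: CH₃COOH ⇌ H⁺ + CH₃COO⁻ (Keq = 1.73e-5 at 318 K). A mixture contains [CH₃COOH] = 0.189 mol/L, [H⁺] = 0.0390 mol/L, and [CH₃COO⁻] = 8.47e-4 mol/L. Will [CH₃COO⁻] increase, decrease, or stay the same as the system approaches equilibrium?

Q = [H⁺]·[CH₃COO⁻] / [CH₃COOH] = (0.0390)·(8.47e-4) / (0.189) = 1.75e-4
Q = 1.75e-4 > Keq = 1.73e-5: net reverse reaction.
CH₃COO⁻ is a product, so it decreases.

decrease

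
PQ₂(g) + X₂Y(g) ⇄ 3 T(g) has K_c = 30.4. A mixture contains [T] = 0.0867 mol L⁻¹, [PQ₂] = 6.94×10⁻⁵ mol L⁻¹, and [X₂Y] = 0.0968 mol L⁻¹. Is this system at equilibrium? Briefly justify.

no; Q > K, reaction proceeds in reverse

Q_c = [T]³ / ([PQ₂]·[X₂Y]) = (0.0867)³ / ((6.94×10⁻⁵)·(0.0968)) = 97.0
Q_c = 97.0 > K_c = 30.4: net reverse reaction.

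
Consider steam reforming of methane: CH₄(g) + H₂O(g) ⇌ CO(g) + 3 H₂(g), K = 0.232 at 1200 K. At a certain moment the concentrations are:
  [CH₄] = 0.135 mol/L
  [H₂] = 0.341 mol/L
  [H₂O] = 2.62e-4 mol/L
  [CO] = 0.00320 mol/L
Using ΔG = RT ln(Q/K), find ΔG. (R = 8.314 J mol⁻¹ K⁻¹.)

ΔG = 27.3 kJ/mol

Q = [CO]·[H₂]³ / ([CH₄]·[H₂O]) = (0.00320)·(0.341)³ / ((0.135)·(2.62e-4)) = 3.59
ΔG = RT ln(Q/K) = (8.314 J mol⁻¹ K⁻¹)(1200 K) × ln(3.59/0.232)
   = (9.977 kJ/mol)(2.739) = 27.3 kJ/mol
ΔG > 0, so the forward reaction is non-spontaneous (proceeds in reverse).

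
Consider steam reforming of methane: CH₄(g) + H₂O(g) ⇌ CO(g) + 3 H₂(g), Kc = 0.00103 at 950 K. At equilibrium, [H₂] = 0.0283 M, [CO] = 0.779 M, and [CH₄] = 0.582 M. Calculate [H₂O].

At equilibrium, Kc = [CO]·[H₂]³ / ([CH₄]·[H₂O]) = 0.00103.
(0.779)·(0.0283)³ / ((0.582)·([H₂O])) = 0.00103
[H₂O] = 0.0295 M

[H₂O] = 0.0295 M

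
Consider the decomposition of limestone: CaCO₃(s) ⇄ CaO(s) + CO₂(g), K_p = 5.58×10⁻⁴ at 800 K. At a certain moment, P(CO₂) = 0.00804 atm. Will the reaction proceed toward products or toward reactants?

(CaCO₃, CaO are pure solids — omitted from Q_p.)
Q_p = P(CO₂) = 0.00804
Q_p = 0.00804 > K_p = 5.58×10⁻⁴, so the reverse reaction proceeds.

toward reactants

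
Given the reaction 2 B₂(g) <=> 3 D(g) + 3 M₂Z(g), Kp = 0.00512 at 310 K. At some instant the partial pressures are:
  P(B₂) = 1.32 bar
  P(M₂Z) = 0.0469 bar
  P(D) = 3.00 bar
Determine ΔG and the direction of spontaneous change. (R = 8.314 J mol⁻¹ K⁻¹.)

Qp = P(D)³·P(M₂Z)³ / P(B₂)² = (3.00)³·(0.0469)³ / (1.32)² = 0.00160
ΔG = RT ln(Qp/Kp) = (8.314 J mol⁻¹ K⁻¹)(310 K) × ln(0.00160/0.00512)
   = (2.577 kJ/mol)(-1.163) = -3.00 kJ/mol
ΔG < 0, so the forward reaction is spontaneous (proceeds forward).

ΔG = -3.00 kJ/mol; the forward reaction is spontaneous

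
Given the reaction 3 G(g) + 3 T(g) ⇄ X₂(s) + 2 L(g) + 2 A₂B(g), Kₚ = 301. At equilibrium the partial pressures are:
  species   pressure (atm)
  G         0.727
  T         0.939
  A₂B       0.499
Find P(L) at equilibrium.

P(L) = 19.6 atm

(X₂ is a pure solid — omitted from Kₚ.)
At equilibrium, Kₚ = P(L)²·P(A₂B)² / (P(G)³·P(T)³) = 301.
(P(L))²·(0.499)² / ((0.727)³·(0.939)³) = 301
P(L)² = 385 ⇒ P(L) = 19.6 atm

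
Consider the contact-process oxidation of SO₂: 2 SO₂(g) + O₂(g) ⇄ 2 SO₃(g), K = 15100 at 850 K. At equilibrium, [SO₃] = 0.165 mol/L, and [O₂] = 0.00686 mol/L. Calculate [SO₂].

[SO₂] = 0.0162 mol/L

At equilibrium, K = [SO₃]² / ([SO₂]²·[O₂]) = 15100.
(0.165)² / (([SO₂])²·(0.00686)) = 15100
[SO₂]² = 2.63e-4 ⇒ [SO₂] = 0.0162 mol/L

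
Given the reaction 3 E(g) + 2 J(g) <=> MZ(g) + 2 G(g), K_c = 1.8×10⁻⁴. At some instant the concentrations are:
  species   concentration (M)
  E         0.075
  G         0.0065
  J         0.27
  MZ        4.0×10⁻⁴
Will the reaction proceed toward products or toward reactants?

Q_c = [MZ]·[G]² / ([E]³·[J]²) = (4.0×10⁻⁴)·(0.0065)² / ((0.075)³·(0.27)²) = 5.5×10⁻⁴
Q_c = 5.5×10⁻⁴ > K_c = 1.8×10⁻⁴, so the reverse reaction proceeds.

toward reactants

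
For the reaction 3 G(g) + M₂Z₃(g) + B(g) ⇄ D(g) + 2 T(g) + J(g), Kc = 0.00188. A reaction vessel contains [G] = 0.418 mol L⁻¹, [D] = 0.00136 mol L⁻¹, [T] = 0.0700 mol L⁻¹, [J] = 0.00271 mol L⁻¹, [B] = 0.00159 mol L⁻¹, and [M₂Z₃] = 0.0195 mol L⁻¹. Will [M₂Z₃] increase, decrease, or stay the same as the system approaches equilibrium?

increase

Qc = [D]·[T]²·[J] / ([G]³·[M₂Z₃]·[B]) = (0.00136)·(0.0700)²·(0.00271) / ((0.418)³·(0.0195)·(0.00159)) = 0.00798
Qc = 0.00798 > Kc = 0.00188: net reverse reaction.
M₂Z₃ is a reactant, so it increases.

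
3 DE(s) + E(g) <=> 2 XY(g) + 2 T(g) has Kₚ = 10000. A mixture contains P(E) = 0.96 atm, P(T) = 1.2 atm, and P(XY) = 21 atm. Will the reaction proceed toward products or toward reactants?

(DE is a pure solid — omitted from Qₚ.)
Qₚ = P(XY)²·P(T)² / P(E) = (21)²·(1.2)² / (0.96) = 660
Qₚ = 660 < Kₚ = 10000, so the forward reaction proceeds.

toward products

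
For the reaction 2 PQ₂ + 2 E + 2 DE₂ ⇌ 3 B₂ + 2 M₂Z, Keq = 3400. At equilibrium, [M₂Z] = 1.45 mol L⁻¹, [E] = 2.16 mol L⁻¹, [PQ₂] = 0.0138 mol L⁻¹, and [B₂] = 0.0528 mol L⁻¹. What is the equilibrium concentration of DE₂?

At equilibrium, Keq = [B₂]³·[M₂Z]² / ([PQ₂]²·[E]²·[DE₂]²) = 3400.
(0.0528)³·(1.45)² / ((0.0138)²·(2.16)²·([DE₂])²) = 3400
[DE₂]² = 1.02×10⁻⁴ ⇒ [DE₂] = 0.0101 mol L⁻¹

[DE₂] = 0.0101 mol L⁻¹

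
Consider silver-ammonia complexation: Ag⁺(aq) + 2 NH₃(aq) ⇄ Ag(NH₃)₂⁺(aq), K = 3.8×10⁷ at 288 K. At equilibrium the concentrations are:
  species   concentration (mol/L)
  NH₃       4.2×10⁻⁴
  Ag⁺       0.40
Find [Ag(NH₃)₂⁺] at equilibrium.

At equilibrium, K = [Ag(NH₃)₂⁺] / ([Ag⁺]·[NH₃]²) = 3.8×10⁷.
([Ag(NH₃)₂⁺]) / ((0.40)·(4.2×10⁻⁴)²) = 3.8×10⁷
[Ag(NH₃)₂⁺] = 2.68 = 2.7 mol/L

[Ag(NH₃)₂⁺] = 2.7 mol/L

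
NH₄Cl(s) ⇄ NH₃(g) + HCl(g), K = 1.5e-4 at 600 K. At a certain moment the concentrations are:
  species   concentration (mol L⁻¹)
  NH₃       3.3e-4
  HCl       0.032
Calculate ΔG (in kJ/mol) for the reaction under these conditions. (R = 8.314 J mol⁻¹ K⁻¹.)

ΔG = -13.2 kJ/mol

(NH₄Cl is a pure solid — omitted from Q.)
Q = [NH₃]·[HCl] = (3.3e-4)·(0.032) = 1.06e-5
ΔG = RT ln(Q/K) = (8.314 J mol⁻¹ K⁻¹)(600 K) × ln(1.06e-5/1.5e-4)
   = (4.988 kJ/mol)(-2.650) = -13.2 kJ/mol
ΔG < 0, so the forward reaction is spontaneous (proceeds forward).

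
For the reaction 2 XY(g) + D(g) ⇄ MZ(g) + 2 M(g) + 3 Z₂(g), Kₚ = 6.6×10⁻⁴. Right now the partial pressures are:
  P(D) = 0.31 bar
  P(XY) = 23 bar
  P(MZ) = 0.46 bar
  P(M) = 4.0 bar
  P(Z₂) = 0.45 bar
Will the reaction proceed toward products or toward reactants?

Qₚ = P(MZ)·P(M)²·P(Z₂)³ / (P(XY)²·P(D)) = (0.46)·(4.0)²·(0.45)³ / ((23)²·(0.31)) = 0.0041
Qₚ = 0.0041 > Kₚ = 6.6×10⁻⁴, so the reverse reaction proceeds.

in the reverse direction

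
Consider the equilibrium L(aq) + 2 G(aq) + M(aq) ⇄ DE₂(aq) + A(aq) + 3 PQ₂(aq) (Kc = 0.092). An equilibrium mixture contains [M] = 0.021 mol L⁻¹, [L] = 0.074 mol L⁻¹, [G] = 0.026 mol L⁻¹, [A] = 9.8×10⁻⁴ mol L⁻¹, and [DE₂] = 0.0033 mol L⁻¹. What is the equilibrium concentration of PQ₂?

[PQ₂] = 0.31 mol L⁻¹

At equilibrium, Kc = [DE₂]·[A]·[PQ₂]³ / ([L]·[G]²·[M]) = 0.092.
(0.0033)·(9.8×10⁻⁴)·([PQ₂])³ / ((0.074)·(0.026)²·(0.021)) = 0.092
[PQ₂]³ = 0.0299 ⇒ [PQ₂] = 0.31 mol L⁻¹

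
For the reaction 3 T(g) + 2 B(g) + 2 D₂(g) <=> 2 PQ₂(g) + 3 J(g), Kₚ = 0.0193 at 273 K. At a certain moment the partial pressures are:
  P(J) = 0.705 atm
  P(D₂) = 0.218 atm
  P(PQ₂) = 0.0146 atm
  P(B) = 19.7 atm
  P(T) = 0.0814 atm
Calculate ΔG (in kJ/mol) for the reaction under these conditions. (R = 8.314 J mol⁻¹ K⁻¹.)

ΔG = -2.14 kJ/mol

Qₚ = P(PQ₂)²·P(J)³ / (P(T)³·P(B)²·P(D₂)²) = (0.0146)²·(0.705)³ / ((0.0814)³·(19.7)²·(0.218)²) = 0.00751
ΔG = RT ln(Qₚ/Kₚ) = (8.314 J mol⁻¹ K⁻¹)(273 K) × ln(0.00751/0.0193)
   = (2.270 kJ/mol)(-0.9439) = -2.14 kJ/mol
ΔG < 0, so the forward reaction is spontaneous (proceeds forward).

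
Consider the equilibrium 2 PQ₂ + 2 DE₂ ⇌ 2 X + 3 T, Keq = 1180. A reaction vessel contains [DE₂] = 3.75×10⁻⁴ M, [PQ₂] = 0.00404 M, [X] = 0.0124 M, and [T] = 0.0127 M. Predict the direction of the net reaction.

Q = [X]²·[T]³ / ([PQ₂]²·[DE₂]²) = (0.0124)²·(0.0127)³ / ((0.00404)²·(3.75×10⁻⁴)²) = 137
Q = 137 < Keq = 1180, so the forward reaction proceeds.

in the forward direction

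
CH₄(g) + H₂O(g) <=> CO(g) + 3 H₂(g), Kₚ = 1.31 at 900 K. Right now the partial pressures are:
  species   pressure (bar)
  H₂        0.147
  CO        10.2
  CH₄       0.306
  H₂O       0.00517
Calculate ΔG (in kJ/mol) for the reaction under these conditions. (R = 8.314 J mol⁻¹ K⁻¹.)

ΔG = 20.6 kJ/mol

Qₚ = P(CO)·P(H₂)³ / (P(CH₄)·P(H₂O)) = (10.2)·(0.147)³ / ((0.306)·(0.00517)) = 20.5
ΔG = RT ln(Qₚ/Kₚ) = (8.314 J mol⁻¹ K⁻¹)(900 K) × ln(20.5/1.31)
   = (7.483 kJ/mol)(2.750) = 20.6 kJ/mol
ΔG > 0, so the forward reaction is non-spontaneous (proceeds in reverse).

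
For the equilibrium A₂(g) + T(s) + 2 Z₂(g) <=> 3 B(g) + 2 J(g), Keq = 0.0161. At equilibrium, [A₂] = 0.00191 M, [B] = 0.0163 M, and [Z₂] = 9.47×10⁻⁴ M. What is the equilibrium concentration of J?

[J] = 0.00252 M

(T is a pure solid — omitted from Keq.)
At equilibrium, Keq = [B]³·[J]² / ([A₂]·[Z₂]²) = 0.0161.
(0.0163)³·([J])² / ((0.00191)·(9.47×10⁻⁴)²) = 0.0161
[J]² = 6.37×10⁻⁶ ⇒ [J] = 0.00252 M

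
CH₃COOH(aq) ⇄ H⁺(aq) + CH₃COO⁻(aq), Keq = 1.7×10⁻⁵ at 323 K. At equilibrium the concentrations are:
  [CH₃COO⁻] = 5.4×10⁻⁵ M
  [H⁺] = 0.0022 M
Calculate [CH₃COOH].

[CH₃COOH] = 0.0070 M

At equilibrium, Keq = [H⁺]·[CH₃COO⁻] / [CH₃COOH] = 1.7×10⁻⁵.
(0.0022)·(5.4×10⁻⁵) / ([CH₃COOH]) = 1.7×10⁻⁵
[CH₃COOH] = 0.00699 = 0.0070 M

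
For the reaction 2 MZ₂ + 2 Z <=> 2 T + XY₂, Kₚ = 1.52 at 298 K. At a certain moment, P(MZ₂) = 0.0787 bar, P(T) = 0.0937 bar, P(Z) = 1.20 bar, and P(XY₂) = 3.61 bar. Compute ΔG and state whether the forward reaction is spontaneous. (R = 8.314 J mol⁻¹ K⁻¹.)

ΔG = 2.10 kJ/mol; the forward reaction is non-spontaneous

Qₚ = P(T)²·P(XY₂) / (P(MZ₂)²·P(Z)²) = (0.0937)²·(3.61) / ((0.0787)²·(1.20)²) = 3.55
ΔG = RT ln(Qₚ/Kₚ) = (8.314 J mol⁻¹ K⁻¹)(298 K) × ln(3.55/1.52)
   = (2.478 kJ/mol)(0.8482) = 2.10 kJ/mol
ΔG > 0, so the forward reaction is non-spontaneous (proceeds in reverse).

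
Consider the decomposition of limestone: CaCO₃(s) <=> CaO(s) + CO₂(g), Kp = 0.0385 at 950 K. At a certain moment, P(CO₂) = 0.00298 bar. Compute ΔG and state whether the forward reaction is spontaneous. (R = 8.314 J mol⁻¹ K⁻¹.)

ΔG = -20.2 kJ/mol; the forward reaction is spontaneous

(CaCO₃, CaO are pure solids — omitted from Qp.)
Qp = P(CO₂) = 0.00298
ΔG = RT ln(Qp/Kp) = (8.314 J mol⁻¹ K⁻¹)(950 K) × ln(0.00298/0.0385)
   = (7.898 kJ/mol)(-2.559) = -20.2 kJ/mol
ΔG < 0, so the forward reaction is spontaneous (proceeds forward).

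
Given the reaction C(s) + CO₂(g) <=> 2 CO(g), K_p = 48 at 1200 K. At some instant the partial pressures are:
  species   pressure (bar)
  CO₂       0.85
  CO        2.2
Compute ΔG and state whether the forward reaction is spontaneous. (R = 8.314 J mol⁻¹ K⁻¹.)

ΔG = -21.3 kJ/mol; the forward reaction is spontaneous

(C is a pure solid — omitted from Q_p.)
Q_p = P(CO)² / P(CO₂) = (2.2)² / (0.85) = 5.69
ΔG = RT ln(Q_p/K_p) = (8.314 J mol⁻¹ K⁻¹)(1200 K) × ln(5.69/48)
   = (9.977 kJ/mol)(-2.132) = -21.3 kJ/mol
ΔG < 0, so the forward reaction is spontaneous (proceeds forward).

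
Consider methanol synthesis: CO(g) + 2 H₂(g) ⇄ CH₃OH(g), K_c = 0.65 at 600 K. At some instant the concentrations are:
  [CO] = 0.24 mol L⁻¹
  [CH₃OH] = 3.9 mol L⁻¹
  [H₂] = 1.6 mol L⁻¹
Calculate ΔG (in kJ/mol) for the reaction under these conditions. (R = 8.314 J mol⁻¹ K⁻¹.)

ΔG = 11.4 kJ/mol

Q_c = [CH₃OH] / ([CO]·[H₂]²) = (3.9) / ((0.24)·(1.6)²) = 6.35
ΔG = RT ln(Q_c/K_c) = (8.314 J mol⁻¹ K⁻¹)(600 K) × ln(6.35/0.65)
   = (4.988 kJ/mol)(2.279) = 11.4 kJ/mol
ΔG > 0, so the forward reaction is non-spontaneous (proceeds in reverse).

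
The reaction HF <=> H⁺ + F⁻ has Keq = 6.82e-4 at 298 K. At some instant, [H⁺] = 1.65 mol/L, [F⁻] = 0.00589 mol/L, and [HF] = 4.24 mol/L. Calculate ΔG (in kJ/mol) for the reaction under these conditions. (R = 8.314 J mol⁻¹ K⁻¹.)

ΔG = 3.00 kJ/mol

Q = [H⁺]·[F⁻] / [HF] = (1.65)·(0.00589) / (4.24) = 0.00229
ΔG = RT ln(Q/Keq) = (8.314 J mol⁻¹ K⁻¹)(298 K) × ln(0.00229/6.82e-4)
   = (2.478 kJ/mol)(1.211) = 3.00 kJ/mol
ΔG > 0, so the forward reaction is non-spontaneous (proceeds in reverse).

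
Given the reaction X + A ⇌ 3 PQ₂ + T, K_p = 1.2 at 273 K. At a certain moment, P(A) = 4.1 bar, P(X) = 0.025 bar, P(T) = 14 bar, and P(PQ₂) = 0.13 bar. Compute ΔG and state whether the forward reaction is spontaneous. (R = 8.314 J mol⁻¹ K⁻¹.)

ΔG = -3.15 kJ/mol; the forward reaction is spontaneous

Q_p = P(PQ₂)³·P(T) / (P(X)·P(A)) = (0.13)³·(14) / ((0.025)·(4.1)) = 0.300
ΔG = RT ln(Q_p/K_p) = (8.314 J mol⁻¹ K⁻¹)(273 K) × ln(0.300/1.2)
   = (2.270 kJ/mol)(-1.386) = -3.15 kJ/mol
ΔG < 0, so the forward reaction is spontaneous (proceeds forward).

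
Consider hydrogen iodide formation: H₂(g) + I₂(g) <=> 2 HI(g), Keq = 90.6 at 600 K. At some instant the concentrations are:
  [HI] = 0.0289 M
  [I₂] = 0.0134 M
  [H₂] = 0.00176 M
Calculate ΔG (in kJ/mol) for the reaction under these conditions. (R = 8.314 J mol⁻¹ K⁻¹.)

ΔG = -4.69 kJ/mol

Q = [HI]² / ([H₂]·[I₂]) = (0.0289)² / ((0.00176)·(0.0134)) = 35.4
ΔG = RT ln(Q/Keq) = (8.314 J mol⁻¹ K⁻¹)(600 K) × ln(35.4/90.6)
   = (4.988 kJ/mol)(-0.9397) = -4.69 kJ/mol
ΔG < 0, so the forward reaction is spontaneous (proceeds forward).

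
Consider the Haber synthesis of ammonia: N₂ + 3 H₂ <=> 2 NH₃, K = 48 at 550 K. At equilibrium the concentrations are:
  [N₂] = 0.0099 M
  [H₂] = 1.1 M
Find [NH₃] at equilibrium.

[NH₃] = 0.80 M

At equilibrium, K = [NH₃]² / ([N₂]·[H₂]³) = 48.
([NH₃])² / ((0.0099)·(1.1)³) = 48
[NH₃]² = 0.632 ⇒ [NH₃] = 0.80 M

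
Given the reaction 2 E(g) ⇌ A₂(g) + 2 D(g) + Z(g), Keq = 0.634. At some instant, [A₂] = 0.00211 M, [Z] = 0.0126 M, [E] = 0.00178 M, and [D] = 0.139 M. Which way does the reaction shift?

toward products

Q = [A₂]·[D]²·[Z] / [E]² = (0.00211)·(0.139)²·(0.0126) / (0.00178)² = 0.162
Q = 0.162 < Keq = 0.634, so the forward reaction proceeds.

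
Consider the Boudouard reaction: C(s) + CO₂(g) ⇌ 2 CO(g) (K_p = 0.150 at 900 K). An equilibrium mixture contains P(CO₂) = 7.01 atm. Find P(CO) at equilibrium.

(C is a pure solid — omitted from K_p.)
At equilibrium, K_p = P(CO)² / P(CO₂) = 0.150.
(P(CO))² / (7.01) = 0.150
P(CO)² = 1.05 ⇒ P(CO) = 1.03 atm

P(CO) = 1.03 atm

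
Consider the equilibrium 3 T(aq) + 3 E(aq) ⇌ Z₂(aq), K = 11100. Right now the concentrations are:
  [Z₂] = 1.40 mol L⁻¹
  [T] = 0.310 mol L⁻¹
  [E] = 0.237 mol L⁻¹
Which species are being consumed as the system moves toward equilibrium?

T, E (reactants)

Q = [Z₂] / ([T]³·[E]³) = (1.40) / ((0.310)³·(0.237)³) = 3530
Q = 3530 < K = 11100: net forward reaction.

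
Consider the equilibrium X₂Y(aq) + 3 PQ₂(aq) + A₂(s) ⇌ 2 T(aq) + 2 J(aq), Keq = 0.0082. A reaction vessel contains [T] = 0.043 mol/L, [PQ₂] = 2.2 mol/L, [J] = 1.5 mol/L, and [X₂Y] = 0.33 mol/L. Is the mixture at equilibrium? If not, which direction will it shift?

(A₂ is a pure solid — omitted from Q.)
Q = [T]²·[J]² / ([X₂Y]·[PQ₂]³) = (0.043)²·(1.5)² / ((0.33)·(2.2)³) = 0.0012
Q = 0.0012 < Keq = 0.0082: net forward reaction.

no; Q < K, reaction proceeds forward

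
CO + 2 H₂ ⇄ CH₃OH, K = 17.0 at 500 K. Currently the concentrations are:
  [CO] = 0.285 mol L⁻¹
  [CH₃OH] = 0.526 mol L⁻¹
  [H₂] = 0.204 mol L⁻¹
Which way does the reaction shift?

Q = [CH₃OH] / ([CO]·[H₂]²) = (0.526) / ((0.285)·(0.204)²) = 44.3
Q = 44.3 > K = 17.0, so the reverse reaction proceeds.

in the reverse direction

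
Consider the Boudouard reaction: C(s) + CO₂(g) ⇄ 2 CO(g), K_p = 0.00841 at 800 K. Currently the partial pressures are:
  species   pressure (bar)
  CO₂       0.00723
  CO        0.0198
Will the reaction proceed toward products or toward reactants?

reverse (toward reactants)

(C is a pure solid — omitted from Q_p.)
Q_p = P(CO)² / P(CO₂) = (0.0198)² / (0.00723) = 0.0542
Q_p = 0.0542 > K_p = 0.00841, so the reverse reaction proceeds.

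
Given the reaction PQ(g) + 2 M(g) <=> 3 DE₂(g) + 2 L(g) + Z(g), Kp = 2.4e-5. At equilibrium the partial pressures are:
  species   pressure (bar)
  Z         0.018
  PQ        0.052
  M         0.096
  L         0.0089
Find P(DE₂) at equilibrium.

At equilibrium, Kp = P(DE₂)³·P(L)²·P(Z) / (P(PQ)·P(M)²) = 2.4e-5.
(P(DE₂))³·(0.0089)²·(0.018) / ((0.052)·(0.096)²) = 2.4e-5
P(DE₂)³ = 0.00807 ⇒ P(DE₂) = 0.20 bar

P(DE₂) = 0.20 bar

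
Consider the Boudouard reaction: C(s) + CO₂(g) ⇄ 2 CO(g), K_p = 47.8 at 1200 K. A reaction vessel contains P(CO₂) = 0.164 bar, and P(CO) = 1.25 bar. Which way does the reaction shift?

forward (toward products)

(C is a pure solid — omitted from Q_p.)
Q_p = P(CO)² / P(CO₂) = (1.25)² / (0.164) = 9.53
Q_p = 9.53 < K_p = 47.8, so the forward reaction proceeds.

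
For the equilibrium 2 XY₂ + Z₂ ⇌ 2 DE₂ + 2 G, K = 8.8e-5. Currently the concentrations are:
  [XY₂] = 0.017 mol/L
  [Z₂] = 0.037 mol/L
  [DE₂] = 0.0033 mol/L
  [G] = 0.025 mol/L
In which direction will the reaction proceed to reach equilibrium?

Q = [DE₂]²·[G]² / ([XY₂]²·[Z₂]) = (0.0033)²·(0.025)² / ((0.017)²·(0.037)) = 6.4e-4
Q = 6.4e-4 > K = 8.8e-5, so the reverse reaction proceeds.

in the reverse direction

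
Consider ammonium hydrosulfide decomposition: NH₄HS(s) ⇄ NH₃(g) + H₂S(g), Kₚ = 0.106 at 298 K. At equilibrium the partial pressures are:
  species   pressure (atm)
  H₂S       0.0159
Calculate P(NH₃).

P(NH₃) = 6.67 atm

(NH₄HS is a pure solid — omitted from Kₚ.)
At equilibrium, Kₚ = P(NH₃)·P(H₂S) = 0.106.
(P(NH₃))·(0.0159) = 0.106
P(NH₃) = 6.67 atm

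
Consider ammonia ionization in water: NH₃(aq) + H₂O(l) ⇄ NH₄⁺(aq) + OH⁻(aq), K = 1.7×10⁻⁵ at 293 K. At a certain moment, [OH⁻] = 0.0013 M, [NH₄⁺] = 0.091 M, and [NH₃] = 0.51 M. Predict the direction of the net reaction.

to the left

(H₂O is a pure liquid — omitted from Q.)
Q = [NH₄⁺]·[OH⁻] / [NH₃] = (0.091)·(0.0013) / (0.51) = 2.3×10⁻⁴
Q = 2.3×10⁻⁴ > K = 1.7×10⁻⁵, so the reverse reaction proceeds.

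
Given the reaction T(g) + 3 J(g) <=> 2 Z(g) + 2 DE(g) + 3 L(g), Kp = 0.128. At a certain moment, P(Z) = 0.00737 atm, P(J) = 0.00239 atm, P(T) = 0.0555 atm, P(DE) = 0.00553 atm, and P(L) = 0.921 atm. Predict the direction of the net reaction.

reverse (toward reactants)

Qp = P(Z)²·P(DE)²·P(L)³ / (P(T)·P(J)³) = (0.00737)²·(0.00553)²·(0.921)³ / ((0.0555)·(0.00239)³) = 1.71
Qp = 1.71 > Kp = 0.128, so the reverse reaction proceeds.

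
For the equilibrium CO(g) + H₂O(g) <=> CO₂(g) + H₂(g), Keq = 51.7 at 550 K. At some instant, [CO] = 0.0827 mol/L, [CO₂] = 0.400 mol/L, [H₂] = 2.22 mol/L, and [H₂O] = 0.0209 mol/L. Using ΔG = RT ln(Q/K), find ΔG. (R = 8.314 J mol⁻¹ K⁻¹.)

ΔG = 10.5 kJ/mol

Q = [CO₂]·[H₂] / ([CO]·[H₂O]) = (0.400)·(2.22) / ((0.0827)·(0.0209)) = 514
ΔG = RT ln(Q/Keq) = (8.314 J mol⁻¹ K⁻¹)(550 K) × ln(514/51.7)
   = (4.573 kJ/mol)(2.297) = 10.5 kJ/mol
ΔG > 0, so the forward reaction is non-spontaneous (proceeds in reverse).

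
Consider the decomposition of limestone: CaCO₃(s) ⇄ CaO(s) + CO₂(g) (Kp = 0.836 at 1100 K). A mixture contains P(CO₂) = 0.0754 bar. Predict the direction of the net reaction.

forward (toward products)

(CaCO₃, CaO are pure solids — omitted from Qp.)
Qp = P(CO₂) = 0.0754
Qp = 0.0754 < Kp = 0.836, so the forward reaction proceeds.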